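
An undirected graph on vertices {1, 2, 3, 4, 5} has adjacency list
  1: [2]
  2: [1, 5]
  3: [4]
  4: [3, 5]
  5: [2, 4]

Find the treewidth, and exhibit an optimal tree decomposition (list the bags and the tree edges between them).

Treewidth 1.
One such decomposition:
Bags: B1 = {3, 4}  B2 = {4, 5}  B3 = {2, 5}  B4 = {1, 2}
Tree: B1–B2, B2–B3, B3–B4

The largest bag has 2 vertices, giving width 1; this decomposition certifies tw(G) ≤ 1. G has an edge, so its treewidth is at least 1. Combining the bounds, tw(G) = 1.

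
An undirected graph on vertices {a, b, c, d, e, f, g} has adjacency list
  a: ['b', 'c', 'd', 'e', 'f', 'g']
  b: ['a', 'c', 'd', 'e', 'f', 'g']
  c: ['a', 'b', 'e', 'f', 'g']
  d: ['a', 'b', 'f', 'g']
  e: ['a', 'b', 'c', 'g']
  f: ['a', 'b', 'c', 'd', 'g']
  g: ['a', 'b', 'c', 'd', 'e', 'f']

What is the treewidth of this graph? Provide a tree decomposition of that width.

The largest bag has 5 vertices, giving width 4; this decomposition certifies tw(G) ≤ 4. Conversely, {a, b, d, f, g} is a clique of size 5, and the vertices of any clique must share a bag in every tree decomposition; so some bag has ≥ 5 vertices and tw(G) ≥ 4. Therefore the treewidth is 4.

Treewidth 4.
Bags: B1 = {a, b, d, f, g}  B2 = {a, b, c, f, g}  B3 = {a, b, c, e, g}
Tree: B1–B2, B2–B3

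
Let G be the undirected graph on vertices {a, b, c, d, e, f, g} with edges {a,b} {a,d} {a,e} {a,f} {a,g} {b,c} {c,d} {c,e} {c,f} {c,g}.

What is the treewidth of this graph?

2

A width-2 tree decomposition is:
Bags: B1 = {a, c, g}  B2 = {a, c, f}  B3 = {a, c, e}  B4 = {a, c, d}  B5 = {a, b, c}
Tree: B1–B2, B2–B3, B3–B4, B4–B5
Each bag holds 3 vertices, so the decomposition has width 2, which upper-bounds the treewidth. For the lower bound, G contains the cycle c–g–a–f–c, so G is not a forest; only forests have treewidth ≤ 1, hence tw(G) ≥ 2. Combining the bounds, tw(G) = 2.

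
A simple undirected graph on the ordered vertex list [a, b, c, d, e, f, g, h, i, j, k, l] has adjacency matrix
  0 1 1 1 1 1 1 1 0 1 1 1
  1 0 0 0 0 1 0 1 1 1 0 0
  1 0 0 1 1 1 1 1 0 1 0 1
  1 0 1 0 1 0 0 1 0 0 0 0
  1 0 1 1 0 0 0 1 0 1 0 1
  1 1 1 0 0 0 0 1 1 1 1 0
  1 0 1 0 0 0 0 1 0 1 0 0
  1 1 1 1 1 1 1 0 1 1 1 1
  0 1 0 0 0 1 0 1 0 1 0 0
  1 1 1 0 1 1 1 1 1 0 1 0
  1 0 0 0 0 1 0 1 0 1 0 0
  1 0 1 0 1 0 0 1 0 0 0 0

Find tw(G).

A width-4 tree decomposition is:
Bags: B1 = {a, b, f, h, j}  B2 = {a, c, f, h, j}  B3 = {a, c, g, h, j}  B4 = {b, f, h, i, j}  B5 = {a, f, h, j, k}  B6 = {a, c, e, h, j}  B7 = {a, c, e, h, l}  B8 = {a, c, d, e, h}
Tree: B1–B2, B2–B3, B1–B4, B2–B5, B2–B6, B6–B7, B6–B8
Each bag holds 5 vertices, so the decomposition has width 4, which upper-bounds the treewidth. On the other hand G contains the 5-clique {a, c, d, e, h}. A clique must lie in a single bag of any decomposition, so no decomposition can have width below 4. Hence tw(G) = 4 exactly.

4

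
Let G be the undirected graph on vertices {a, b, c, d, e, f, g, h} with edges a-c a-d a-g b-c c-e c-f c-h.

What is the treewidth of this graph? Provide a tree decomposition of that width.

Every bag has size at most 2, so the width is 2 − 1 = 1 and tw(G) ≤ 1. Any graph with an edge has treewidth ≥ 1, and G has the edge a–c. Combining the bounds, tw(G) = 1.

Treewidth 1.
One such decomposition:
Bags: B1 = {a, c}  B2 = {c, e}  B3 = {c, f}  B4 = {c, h}  B5 = {b, c}  B6 = {a, d}  B7 = {a, g}
Tree: B1–B2, B1–B3, B2–B4, B2–B5, B1–B6, B6–B7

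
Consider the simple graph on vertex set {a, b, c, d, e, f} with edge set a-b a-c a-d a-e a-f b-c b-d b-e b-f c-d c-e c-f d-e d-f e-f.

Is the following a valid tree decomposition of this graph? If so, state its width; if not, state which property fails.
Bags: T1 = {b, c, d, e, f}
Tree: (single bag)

A tree decomposition must satisfy three properties: every vertex lies in some bag; for every edge, both endpoints lie together in some bag; and for every vertex, the bags containing it form a connected subtree. Here vertex a appears in no bag, so the decomposition is invalid.

No — vertex a appears in no bag.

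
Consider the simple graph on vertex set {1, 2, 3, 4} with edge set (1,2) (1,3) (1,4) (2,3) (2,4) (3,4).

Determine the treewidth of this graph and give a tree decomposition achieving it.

Treewidth 3.
One optimal decomposition is:
Bags: B1 = {1, 2, 3, 4}
Tree: (single bag)

With just one bag of size 4, the width is 4 − 1 = 3, so tw(G) ≤ 3. On the other hand G contains the 4-clique {1, 2, 3, 4}. A clique must lie in a single bag of any decomposition, so no decomposition can have width below 3. Combining the bounds, tw(G) = 3.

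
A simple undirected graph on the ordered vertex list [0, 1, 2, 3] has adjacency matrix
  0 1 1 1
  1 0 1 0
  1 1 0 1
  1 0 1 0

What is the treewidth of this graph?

2

A width-2 tree decomposition is:
Bags: B1 = {0, 1, 2}  B2 = {0, 2, 3}
Tree: B1–B2
Every bag has size at most 3, so the width is 3 − 1 = 2 and tw(G) ≤ 2. For the lower bound, the 3 vertices {0, 1, 2} are pairwise adjacent, and any tree decomposition puts a clique entirely inside one bag — forcing width ≥ 2. Hence tw(G) = 2 exactly.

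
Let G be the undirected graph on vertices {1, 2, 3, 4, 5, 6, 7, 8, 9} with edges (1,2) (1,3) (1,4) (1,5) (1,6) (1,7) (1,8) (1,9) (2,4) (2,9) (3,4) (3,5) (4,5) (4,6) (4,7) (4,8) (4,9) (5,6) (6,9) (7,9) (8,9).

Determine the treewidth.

A width-3 tree decomposition is:
Bags: B1 = {1, 4, 6, 9}  B2 = {1, 4, 5, 6}  B3 = {1, 2, 4, 9}  B4 = {1, 4, 8, 9}  B5 = {1, 4, 7, 9}  B6 = {1, 3, 4, 5}
Tree: B1–B2, B1–B3, B3–B4, B4–B5, B2–B6
Each bag holds 4 vertices, so the decomposition has width 3, which upper-bounds the treewidth. Conversely, {1, 4, 8, 9} is a clique of size 4, and the vertices of any clique must share a bag in every tree decomposition; so some bag has ≥ 4 vertices and tw(G) ≥ 3. The upper and lower bounds meet at 3, so that is the treewidth.

3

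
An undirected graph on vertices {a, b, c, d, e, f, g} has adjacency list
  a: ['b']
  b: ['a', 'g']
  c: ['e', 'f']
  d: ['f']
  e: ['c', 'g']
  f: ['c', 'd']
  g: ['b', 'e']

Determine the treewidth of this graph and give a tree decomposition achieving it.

Treewidth 1.
One optimal decomposition is:
Bags: B1 = {d, f}  B2 = {c, f}  B3 = {c, e}  B4 = {e, g}  B5 = {b, g}  B6 = {a, b}
Tree: B1–B2, B2–B3, B3–B4, B4–B5, B5–B6

Each bag holds 2 vertices, so the decomposition has width 1, which upper-bounds the treewidth. Since G has at least one edge (e.g. d–f), it is not an edgeless graph, so tw(G) ≥ 1. Combining the bounds, tw(G) = 1.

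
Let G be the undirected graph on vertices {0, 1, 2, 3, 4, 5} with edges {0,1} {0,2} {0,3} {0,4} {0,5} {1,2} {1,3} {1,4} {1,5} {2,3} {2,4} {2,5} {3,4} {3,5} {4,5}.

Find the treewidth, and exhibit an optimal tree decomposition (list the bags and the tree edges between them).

With just one bag of size 6, the width is 6 − 1 = 5, so tw(G) ≤ 5. For the lower bound, the 6 vertices {0, 1, 2, 3, 4, 5} are pairwise adjacent, and any tree decomposition puts a clique entirely inside one bag — forcing width ≥ 5. Therefore the treewidth is 5.

Treewidth 5.
One such decomposition:
Bags: B1 = {0, 1, 2, 3, 4, 5}
Tree: (single bag)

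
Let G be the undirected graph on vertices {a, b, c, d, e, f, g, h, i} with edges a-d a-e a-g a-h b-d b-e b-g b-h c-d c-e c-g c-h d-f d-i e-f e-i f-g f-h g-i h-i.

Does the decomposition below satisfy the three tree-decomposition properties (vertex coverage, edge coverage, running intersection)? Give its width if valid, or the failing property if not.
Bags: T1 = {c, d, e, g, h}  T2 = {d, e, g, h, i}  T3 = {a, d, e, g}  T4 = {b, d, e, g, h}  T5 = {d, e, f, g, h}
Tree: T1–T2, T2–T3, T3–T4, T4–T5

A tree decomposition must satisfy three properties: every vertex lies in some bag; for every edge, both endpoints lie together in some bag; and for every vertex, the bags containing it form a connected subtree. Here edge (h,a) lies in no bag, so the decomposition is invalid.

No — edge (h,a) lies in no bag.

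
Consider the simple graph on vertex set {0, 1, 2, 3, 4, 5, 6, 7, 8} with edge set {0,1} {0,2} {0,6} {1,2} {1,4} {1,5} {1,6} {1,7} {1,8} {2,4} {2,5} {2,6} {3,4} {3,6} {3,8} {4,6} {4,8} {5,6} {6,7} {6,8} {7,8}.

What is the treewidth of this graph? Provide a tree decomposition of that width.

Every bag has size at most 4, so the width is 4 − 1 = 3 and tw(G) ≤ 3. Conversely, {1, 4, 6, 8} is a clique of size 4, and the vertices of any clique must share a bag in every tree decomposition; so some bag has ≥ 4 vertices and tw(G) ≥ 3. Combining the bounds, tw(G) = 3.

Treewidth 3.
One such decomposition:
Bags: B1 = {1, 2, 5, 6}  B2 = {1, 2, 4, 6}  B3 = {0, 1, 2, 6}  B4 = {1, 4, 6, 8}  B5 = {1, 6, 7, 8}  B6 = {3, 4, 6, 8}
Tree: B1–B2, B2–B3, B2–B4, B4–B5, B4–B6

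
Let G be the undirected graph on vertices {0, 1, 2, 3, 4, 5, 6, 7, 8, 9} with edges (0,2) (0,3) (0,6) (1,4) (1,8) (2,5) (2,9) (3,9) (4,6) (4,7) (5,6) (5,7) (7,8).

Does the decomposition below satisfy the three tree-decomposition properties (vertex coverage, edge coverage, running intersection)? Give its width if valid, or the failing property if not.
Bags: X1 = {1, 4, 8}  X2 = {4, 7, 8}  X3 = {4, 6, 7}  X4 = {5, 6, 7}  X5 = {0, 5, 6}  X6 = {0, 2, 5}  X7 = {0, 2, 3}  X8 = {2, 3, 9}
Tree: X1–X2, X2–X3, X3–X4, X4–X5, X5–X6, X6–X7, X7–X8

Every vertex of G appears in some bag (union = {0, 1, 2, 3, 4, 5, 6, 7, 8, 9}); every edge is covered by a bag; and for each vertex v the set of bags containing v is connected in the bag tree. The decomposition is therefore valid. The largest bag has 3 vertices, so the width is 2.

Yes; width 2.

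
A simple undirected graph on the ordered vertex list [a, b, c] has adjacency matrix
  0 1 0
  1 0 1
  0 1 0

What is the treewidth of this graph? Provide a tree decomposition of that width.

Treewidth 1.
Bags: B1 = {a, b}  B2 = {b, c}
Tree: B1–B2

Every bag has size at most 2, so the width is 2 − 1 = 1 and tw(G) ≤ 1. Any graph with an edge has treewidth ≥ 1, and G has the edge b–a. The upper and lower bounds meet at 1, so that is the treewidth.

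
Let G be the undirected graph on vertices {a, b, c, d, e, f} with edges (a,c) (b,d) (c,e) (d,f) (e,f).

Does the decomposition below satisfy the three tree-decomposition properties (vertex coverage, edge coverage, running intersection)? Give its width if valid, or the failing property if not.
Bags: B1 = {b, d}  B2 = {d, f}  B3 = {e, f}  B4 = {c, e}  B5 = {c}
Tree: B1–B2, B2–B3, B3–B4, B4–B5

No — vertex a appears in no bag.

A tree decomposition must satisfy three properties: every vertex lies in some bag; for every edge, both endpoints lie together in some bag; and for every vertex, the bags containing it form a connected subtree. Here vertex a appears in no bag, so the decomposition is invalid.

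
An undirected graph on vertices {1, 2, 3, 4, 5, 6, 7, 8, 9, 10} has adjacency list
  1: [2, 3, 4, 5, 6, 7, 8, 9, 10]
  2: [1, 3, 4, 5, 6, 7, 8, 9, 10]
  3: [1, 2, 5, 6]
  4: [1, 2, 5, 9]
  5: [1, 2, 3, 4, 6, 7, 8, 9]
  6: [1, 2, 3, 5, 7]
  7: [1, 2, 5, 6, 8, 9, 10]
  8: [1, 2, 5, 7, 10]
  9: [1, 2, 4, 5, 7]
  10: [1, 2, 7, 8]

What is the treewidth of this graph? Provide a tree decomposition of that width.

The largest bag has 5 vertices, giving width 4; this decomposition certifies tw(G) ≤ 4. Conversely, {1, 2, 7, 8, 10} is a clique of size 5, and the vertices of any clique must share a bag in every tree decomposition; so some bag has ≥ 5 vertices and tw(G) ≥ 4. Hence tw(G) = 4 exactly.

Treewidth 4.
One such decomposition:
Bags: B1 = {1, 2, 3, 5, 6}  B2 = {1, 2, 5, 6, 7}  B3 = {1, 2, 5, 7, 8}  B4 = {1, 2, 5, 7, 9}  B5 = {1, 2, 7, 8, 10}  B6 = {1, 2, 4, 5, 9}
Tree: B1–B2, B2–B3, B3–B4, B3–B5, B4–B6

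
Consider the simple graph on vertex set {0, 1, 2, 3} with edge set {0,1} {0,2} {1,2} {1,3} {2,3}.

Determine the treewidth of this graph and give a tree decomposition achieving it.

Each bag holds 3 vertices, so the decomposition has width 2, which upper-bounds the treewidth. Conversely, {0, 1, 2} is a clique of size 3, and the vertices of any clique must share a bag in every tree decomposition; so some bag has ≥ 3 vertices and tw(G) ≥ 2. Therefore the treewidth is 2.

Treewidth 2.
One optimal decomposition is:
Bags: B1 = {1, 2, 3}  B2 = {0, 1, 2}
Tree: B1–B2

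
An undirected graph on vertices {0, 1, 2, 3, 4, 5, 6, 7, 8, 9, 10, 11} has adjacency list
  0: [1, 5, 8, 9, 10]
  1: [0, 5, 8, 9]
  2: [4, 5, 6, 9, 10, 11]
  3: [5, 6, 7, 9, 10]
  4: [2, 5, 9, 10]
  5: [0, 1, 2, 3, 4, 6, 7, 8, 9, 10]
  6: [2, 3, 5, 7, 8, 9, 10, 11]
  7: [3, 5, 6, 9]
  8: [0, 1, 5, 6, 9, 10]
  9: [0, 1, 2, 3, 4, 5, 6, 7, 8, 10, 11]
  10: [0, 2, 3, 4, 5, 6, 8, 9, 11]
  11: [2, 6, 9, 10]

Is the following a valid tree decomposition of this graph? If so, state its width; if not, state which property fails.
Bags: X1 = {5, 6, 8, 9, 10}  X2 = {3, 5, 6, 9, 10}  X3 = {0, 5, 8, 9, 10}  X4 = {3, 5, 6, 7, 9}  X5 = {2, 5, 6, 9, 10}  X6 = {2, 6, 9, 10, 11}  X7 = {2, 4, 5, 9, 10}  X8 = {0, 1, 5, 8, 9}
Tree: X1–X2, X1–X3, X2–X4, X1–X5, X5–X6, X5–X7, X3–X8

Yes; width 4.

Vertex coverage: the bags together contain {0, 1, 2, 3, 4, 5, 6, 7, 8, 9, 10, 11}, the full vertex set. Edge coverage: each edge of G has both endpoints in at least one bag. Running intersection: for every vertex, the bags containing it form a connected subtree. All three properties hold, so this is a valid tree decomposition of width max|bag| − 1 = 4, and hence tw(G) ≤ 4.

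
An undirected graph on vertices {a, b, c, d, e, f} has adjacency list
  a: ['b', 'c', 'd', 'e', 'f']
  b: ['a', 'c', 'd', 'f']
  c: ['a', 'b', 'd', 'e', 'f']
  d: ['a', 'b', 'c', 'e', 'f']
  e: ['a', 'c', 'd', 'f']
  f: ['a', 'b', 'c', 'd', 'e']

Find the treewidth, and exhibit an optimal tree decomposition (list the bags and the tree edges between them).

Treewidth 4.
One such decomposition:
Bags: B1 = {a, c, d, e, f}  B2 = {a, b, c, d, f}
Tree: B1–B2

The largest bag has 5 vertices, giving width 4; this decomposition certifies tw(G) ≤ 4. Conversely, {a, c, d, e, f} is a clique of size 5, and the vertices of any clique must share a bag in every tree decomposition; so some bag has ≥ 5 vertices and tw(G) ≥ 4. Combining the bounds, tw(G) = 4.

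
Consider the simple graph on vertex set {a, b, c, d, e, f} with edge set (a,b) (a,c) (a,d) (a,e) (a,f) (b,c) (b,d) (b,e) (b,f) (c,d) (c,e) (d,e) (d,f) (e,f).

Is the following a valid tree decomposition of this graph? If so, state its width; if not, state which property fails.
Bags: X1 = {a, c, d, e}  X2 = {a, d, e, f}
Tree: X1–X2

No — vertex b appears in no bag.

A tree decomposition must satisfy three properties: every vertex lies in some bag; for every edge, both endpoints lie together in some bag; and for every vertex, the bags containing it form a connected subtree. Here vertex b appears in no bag, so the decomposition is invalid.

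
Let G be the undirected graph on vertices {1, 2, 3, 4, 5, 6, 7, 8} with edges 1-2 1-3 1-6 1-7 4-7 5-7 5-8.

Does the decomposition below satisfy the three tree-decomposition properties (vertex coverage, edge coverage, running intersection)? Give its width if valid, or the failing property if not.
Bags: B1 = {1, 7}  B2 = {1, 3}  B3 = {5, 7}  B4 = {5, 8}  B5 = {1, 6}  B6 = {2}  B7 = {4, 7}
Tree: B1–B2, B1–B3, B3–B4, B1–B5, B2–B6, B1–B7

A tree decomposition must satisfy three properties: every vertex lies in some bag; for every edge, both endpoints lie together in some bag; and for every vertex, the bags containing it form a connected subtree. Here edge (1,2) lies in no bag, so the decomposition is invalid.

No — edge (1,2) lies in no bag.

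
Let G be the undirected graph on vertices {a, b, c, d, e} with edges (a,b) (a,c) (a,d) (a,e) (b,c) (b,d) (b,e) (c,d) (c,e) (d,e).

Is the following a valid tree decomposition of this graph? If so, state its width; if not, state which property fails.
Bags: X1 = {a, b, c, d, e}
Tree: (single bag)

Every vertex of G appears in some bag (union = {a, b, c, d, e}); every edge is covered by a bag; and for each vertex v the set of bags containing v is connected in the bag tree. The decomposition is therefore valid. The largest bag has 5 vertices, so the width is 4.

Yes; width 4.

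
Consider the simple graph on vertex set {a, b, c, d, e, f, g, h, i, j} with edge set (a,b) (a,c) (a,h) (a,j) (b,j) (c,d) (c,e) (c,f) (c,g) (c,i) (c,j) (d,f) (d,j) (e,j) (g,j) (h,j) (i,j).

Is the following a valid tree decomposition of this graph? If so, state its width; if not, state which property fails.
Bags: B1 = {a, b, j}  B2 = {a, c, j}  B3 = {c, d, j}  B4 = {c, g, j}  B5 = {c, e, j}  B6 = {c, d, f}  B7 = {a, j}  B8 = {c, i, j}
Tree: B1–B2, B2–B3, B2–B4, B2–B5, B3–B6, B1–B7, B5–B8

A tree decomposition must satisfy three properties: every vertex lies in some bag; for every edge, both endpoints lie together in some bag; and for every vertex, the bags containing it form a connected subtree. Here vertex h appears in no bag, so the decomposition is invalid.

No — vertex h appears in no bag.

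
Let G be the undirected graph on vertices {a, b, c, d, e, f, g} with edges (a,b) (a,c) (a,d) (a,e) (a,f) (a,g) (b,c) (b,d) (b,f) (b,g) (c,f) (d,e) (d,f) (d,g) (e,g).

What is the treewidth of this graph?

3

A width-3 tree decomposition is:
Bags: B1 = {a, b, c, f}  B2 = {a, b, d, f}  B3 = {a, b, d, g}  B4 = {a, d, e, g}
Tree: B1–B2, B2–B3, B3–B4
Each bag holds 4 vertices, so the decomposition has width 3, which upper-bounds the treewidth. Conversely, {a, d, e, g} is a clique of size 4, and the vertices of any clique must share a bag in every tree decomposition; so some bag has ≥ 4 vertices and tw(G) ≥ 3. Combining the bounds, tw(G) = 3.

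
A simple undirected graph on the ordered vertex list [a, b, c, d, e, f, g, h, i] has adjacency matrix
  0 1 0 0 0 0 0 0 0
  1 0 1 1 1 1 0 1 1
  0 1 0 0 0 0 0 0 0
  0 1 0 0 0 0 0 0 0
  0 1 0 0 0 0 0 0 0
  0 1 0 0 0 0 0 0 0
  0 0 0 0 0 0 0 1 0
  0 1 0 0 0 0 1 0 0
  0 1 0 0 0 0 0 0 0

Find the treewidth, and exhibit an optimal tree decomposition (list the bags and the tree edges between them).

Treewidth 1.
One optimal decomposition is:
Bags: B1 = {a, b}  B2 = {b, h}  B3 = {g, h}  B4 = {b, i}  B5 = {b, e}  B6 = {b, c}  B7 = {b, d}  B8 = {b, f}
Tree: B1–B2, B2–B3, B2–B4, B2–B5, B1–B6, B4–B7, B6–B8

Every bag has size at most 2, so the width is 2 − 1 = 1 and tw(G) ≤ 1. Since G has at least one edge (e.g. b–a), it is not an edgeless graph, so tw(G) ≥ 1. Therefore the treewidth is 1.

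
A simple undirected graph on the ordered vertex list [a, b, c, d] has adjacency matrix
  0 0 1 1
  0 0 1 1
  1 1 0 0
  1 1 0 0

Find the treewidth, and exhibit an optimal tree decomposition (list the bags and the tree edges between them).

Each bag holds 3 vertices, so the decomposition has width 2, which upper-bounds the treewidth. Since a–c–b–d–a is a cycle in G, G is not acyclic. Forests are exactly the graphs of treewidth ≤ 1, so tw(G) ≥ 2. Combining the bounds, tw(G) = 2.

Treewidth 2.
Bags: B1 = {a, b, c}  B2 = {a, b, d}
Tree: B1–B2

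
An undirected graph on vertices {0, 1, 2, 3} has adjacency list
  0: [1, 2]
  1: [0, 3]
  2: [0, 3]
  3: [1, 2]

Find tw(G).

2

A width-2 tree decomposition is:
Bags: B1 = {0, 1, 2}  B2 = {1, 2, 3}
Tree: B1–B2
Every bag has size at most 3, so the width is 3 − 1 = 2 and tw(G) ≤ 2. Since 1–0–2–3–1 is a cycle in G, G is not acyclic. Forests are exactly the graphs of treewidth ≤ 1, so tw(G) ≥ 2. Therefore the treewidth is 2.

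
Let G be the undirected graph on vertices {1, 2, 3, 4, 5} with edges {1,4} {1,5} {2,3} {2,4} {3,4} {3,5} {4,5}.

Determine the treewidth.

A width-2 tree decomposition is:
Bags: B1 = {2, 3, 4}  B2 = {3, 4, 5}  B3 = {1, 4, 5}
Tree: B1–B2, B2–B3
Every bag has size at most 3, so the width is 3 − 1 = 2 and tw(G) ≤ 2. Conversely, {1, 4, 5} is a clique of size 3, and the vertices of any clique must share a bag in every tree decomposition; so some bag has ≥ 3 vertices and tw(G) ≥ 2. Hence tw(G) = 2 exactly.

2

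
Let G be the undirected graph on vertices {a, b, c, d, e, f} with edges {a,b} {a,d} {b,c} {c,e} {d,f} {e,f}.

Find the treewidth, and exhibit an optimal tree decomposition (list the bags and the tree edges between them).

The largest bag has 3 vertices, giving width 2; this decomposition certifies tw(G) ≤ 2. Since d–a–b–c–e–f–d is a cycle in G, G is not acyclic. Forests are exactly the graphs of treewidth ≤ 1, so tw(G) ≥ 2. Therefore the treewidth is 2.

Treewidth 2.
Bags: B1 = {a, b, d}  B2 = {b, c, d}  B3 = {c, d, e}  B4 = {d, e, f}
Tree: B1–B2, B2–B3, B3–B4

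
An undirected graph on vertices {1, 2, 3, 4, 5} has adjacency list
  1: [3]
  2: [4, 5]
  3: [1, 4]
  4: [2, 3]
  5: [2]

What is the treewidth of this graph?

1

A width-1 tree decomposition is:
Bags: B1 = {3, 4}  B2 = {1, 3}  B3 = {2, 4}  B4 = {2, 5}
Tree: B1–B2, B1–B3, B3–B4
Each bag holds 2 vertices, so the decomposition has width 1, which upper-bounds the treewidth. G has an edge, so its treewidth is at least 1. The upper and lower bounds meet at 1, so that is the treewidth.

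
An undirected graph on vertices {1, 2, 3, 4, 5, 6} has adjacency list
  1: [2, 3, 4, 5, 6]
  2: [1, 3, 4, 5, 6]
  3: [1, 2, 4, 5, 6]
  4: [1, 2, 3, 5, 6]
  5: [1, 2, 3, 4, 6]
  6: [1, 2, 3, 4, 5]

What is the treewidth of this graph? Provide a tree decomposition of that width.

Treewidth 5.
One such decomposition:
Bags: B1 = {1, 2, 3, 4, 5, 6}
Tree: (single bag)

With just one bag of size 6, the width is 6 − 1 = 5, so tw(G) ≤ 5. Conversely, {1, 2, 3, 4, 5, 6} is a clique of size 6, and the vertices of any clique must share a bag in every tree decomposition; so some bag has ≥ 6 vertices and tw(G) ≥ 5. Therefore the treewidth is 5.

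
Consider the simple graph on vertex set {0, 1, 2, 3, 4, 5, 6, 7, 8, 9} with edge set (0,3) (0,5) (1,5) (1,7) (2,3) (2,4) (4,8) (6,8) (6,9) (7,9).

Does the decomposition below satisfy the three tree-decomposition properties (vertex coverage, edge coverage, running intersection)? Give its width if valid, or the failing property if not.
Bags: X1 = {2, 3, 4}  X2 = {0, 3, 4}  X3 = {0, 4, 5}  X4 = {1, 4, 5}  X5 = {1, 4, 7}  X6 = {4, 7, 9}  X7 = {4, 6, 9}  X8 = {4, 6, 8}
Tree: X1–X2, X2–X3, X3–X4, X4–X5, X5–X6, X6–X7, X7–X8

Yes; width 2.

Every vertex of G appears in some bag (union = {0, 1, 2, 3, 4, 5, 6, 7, 8, 9}); every edge is covered by a bag; and for each vertex v the set of bags containing v is connected in the bag tree. The decomposition is therefore valid. The largest bag has 3 vertices, so the width is 2.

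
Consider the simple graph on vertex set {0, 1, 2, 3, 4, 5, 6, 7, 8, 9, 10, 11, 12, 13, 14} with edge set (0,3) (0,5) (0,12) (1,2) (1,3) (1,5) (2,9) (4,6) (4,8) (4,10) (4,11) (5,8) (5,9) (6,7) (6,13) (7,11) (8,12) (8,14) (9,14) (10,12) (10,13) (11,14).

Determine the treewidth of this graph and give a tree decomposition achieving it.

Treewidth 3.
One such decomposition:
Bags: B1 = {0, 1, 2, 3}  B2 = {0, 1, 2, 5}  B3 = {0, 2, 5, 9}  B4 = {0, 5, 9, 12}  B5 = {5, 8, 9, 12}  B6 = {8, 9, 12, 14}  B7 = {8, 10, 12, 14}  B8 = {4, 8, 10, 14}  B9 = {4, 10, 11, 14}  B10 = {4, 10, 11, 13}  B11 = {4, 6, 11, 13}  B12 = {6, 7, 11, 13}
Tree: B1–B2, B2–B3, B3–B4, B4–B5, B5–B6, B6–B7, B7–B8, B8–B9, B9–B10, B10–B11, B11–B12

The largest bag has 4 vertices, giving width 3; this decomposition certifies tw(G) ≤ 3. For the lower bound: the 4 vertex sets {1,2,3}, {0}, {5}, {8,9,12,14} are disjoint, each induces a connected subgraph, and every pair is joined by at least one edge of G. Contracting each set to a single vertex therefore yields K_{4} as a minor, and since treewidth is minor-monotone, tw(G) ≥ tw(K_{4}) = 3. Combining the bounds, tw(G) = 3.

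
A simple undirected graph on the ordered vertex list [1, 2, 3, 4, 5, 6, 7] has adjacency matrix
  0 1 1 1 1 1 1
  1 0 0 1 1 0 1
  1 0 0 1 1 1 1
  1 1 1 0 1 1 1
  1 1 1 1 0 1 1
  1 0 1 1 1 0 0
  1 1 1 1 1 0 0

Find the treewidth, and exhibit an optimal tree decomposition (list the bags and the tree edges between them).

Treewidth 4.
One optimal decomposition is:
Bags: B1 = {1, 3, 4, 5, 6}  B2 = {1, 3, 4, 5, 7}  B3 = {1, 2, 4, 5, 7}
Tree: B1–B2, B2–B3

Each bag holds 5 vertices, so the decomposition has width 4, which upper-bounds the treewidth. On the other hand G contains the 5-clique {1, 2, 4, 5, 7}. A clique must lie in a single bag of any decomposition, so no decomposition can have width below 4. The upper and lower bounds meet at 4, so that is the treewidth.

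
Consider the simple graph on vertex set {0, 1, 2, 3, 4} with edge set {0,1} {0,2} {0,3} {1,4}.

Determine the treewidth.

A width-1 tree decomposition is:
Bags: B1 = {0, 2}  B2 = {0, 1}  B3 = {1, 4}  B4 = {0, 3}
Tree: B1–B2, B2–B3, B2–B4
Every bag has size at most 2, so the width is 2 − 1 = 1 and tw(G) ≤ 1. Any graph with an edge has treewidth ≥ 1, and G has the edge 0–2. Combining the bounds, tw(G) = 1.

1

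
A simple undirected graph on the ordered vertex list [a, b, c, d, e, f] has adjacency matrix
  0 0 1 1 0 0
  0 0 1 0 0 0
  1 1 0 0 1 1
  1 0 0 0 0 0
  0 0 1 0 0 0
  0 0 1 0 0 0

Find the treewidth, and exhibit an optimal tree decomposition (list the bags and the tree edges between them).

Every bag has size at most 2, so the width is 2 − 1 = 1 and tw(G) ≤ 1. Any graph with an edge has treewidth ≥ 1, and G has the edge c–e. The upper and lower bounds meet at 1, so that is the treewidth.

Treewidth 1.
One optimal decomposition is:
Bags: B1 = {c, e}  B2 = {a, c}  B3 = {a, d}  B4 = {b, c}  B5 = {c, f}
Tree: B1–B2, B2–B3, B2–B4, B2–B5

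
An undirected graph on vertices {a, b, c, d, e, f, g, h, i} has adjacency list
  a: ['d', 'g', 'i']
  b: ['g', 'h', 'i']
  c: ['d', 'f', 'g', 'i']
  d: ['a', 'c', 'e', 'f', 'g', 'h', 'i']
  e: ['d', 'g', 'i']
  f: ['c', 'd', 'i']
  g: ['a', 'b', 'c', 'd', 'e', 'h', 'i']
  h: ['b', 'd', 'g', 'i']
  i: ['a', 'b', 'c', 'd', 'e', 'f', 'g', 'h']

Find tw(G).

3

A width-3 tree decomposition is:
Bags: B1 = {c, d, g, i}  B2 = {c, d, f, i}  B3 = {d, g, h, i}  B4 = {d, e, g, i}  B5 = {a, d, g, i}  B6 = {b, g, h, i}
Tree: B1–B2, B1–B3, B3–B4, B1–B5, B3–B6
Every bag has size at most 4, so the width is 4 − 1 = 3 and tw(G) ≤ 3. For the lower bound, the 4 vertices {d, e, g, i} are pairwise adjacent, and any tree decomposition puts a clique entirely inside one bag — forcing width ≥ 3. The upper and lower bounds meet at 3, so that is the treewidth.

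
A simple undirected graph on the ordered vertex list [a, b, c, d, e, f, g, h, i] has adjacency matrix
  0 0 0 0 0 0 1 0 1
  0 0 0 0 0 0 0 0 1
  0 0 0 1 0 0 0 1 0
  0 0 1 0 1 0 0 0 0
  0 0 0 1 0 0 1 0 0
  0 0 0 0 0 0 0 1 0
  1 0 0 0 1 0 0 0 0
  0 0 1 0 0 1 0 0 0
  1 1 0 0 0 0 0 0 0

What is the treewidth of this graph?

1

A width-1 tree decomposition is:
Bags: B1 = {f, h}  B2 = {c, h}  B3 = {c, d}  B4 = {d, e}  B5 = {e, g}  B6 = {a, g}  B7 = {a, i}  B8 = {b, i}
Tree: B1–B2, B2–B3, B3–B4, B4–B5, B5–B6, B6–B7, B7–B8
The largest bag has 2 vertices, giving width 1; this decomposition certifies tw(G) ≤ 1. Any graph with an edge has treewidth ≥ 1, and G has the edge f–h. Therefore the treewidth is 1.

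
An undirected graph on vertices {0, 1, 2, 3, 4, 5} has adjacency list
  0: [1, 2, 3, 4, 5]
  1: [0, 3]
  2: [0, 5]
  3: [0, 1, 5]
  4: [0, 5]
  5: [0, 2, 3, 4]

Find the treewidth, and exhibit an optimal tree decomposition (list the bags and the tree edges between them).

Treewidth 2.
Bags: B1 = {0, 4, 5}  B2 = {0, 3, 5}  B3 = {0, 2, 5}  B4 = {0, 1, 3}
Tree: B1–B2, B2–B3, B2–B4

Each bag holds 3 vertices, so the decomposition has width 2, which upper-bounds the treewidth. For the lower bound, the 3 vertices {0, 1, 3} are pairwise adjacent, and any tree decomposition puts a clique entirely inside one bag — forcing width ≥ 2. Hence tw(G) = 2 exactly.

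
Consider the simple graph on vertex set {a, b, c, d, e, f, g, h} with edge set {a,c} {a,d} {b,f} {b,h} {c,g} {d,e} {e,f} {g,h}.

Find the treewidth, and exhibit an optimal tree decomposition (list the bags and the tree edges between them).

Every bag has size at most 3, so the width is 3 − 1 = 2 and tw(G) ≤ 2. The edges d–a–c–g–h–b–f–e–d form a cycle, so G is not a tree and its treewidth is at least 2. Therefore the treewidth is 2.

Treewidth 2.
Bags: B1 = {a, c, d}  B2 = {c, d, g}  B3 = {d, g, h}  B4 = {b, d, h}  B5 = {b, d, f}  B6 = {d, e, f}
Tree: B1–B2, B2–B3, B3–B4, B4–B5, B5–B6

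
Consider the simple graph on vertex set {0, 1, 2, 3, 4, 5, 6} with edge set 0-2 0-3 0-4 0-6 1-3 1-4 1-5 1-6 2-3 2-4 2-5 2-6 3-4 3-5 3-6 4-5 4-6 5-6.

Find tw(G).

A width-4 tree decomposition is:
Bags: B1 = {2, 3, 4, 5, 6}  B2 = {1, 3, 4, 5, 6}  B3 = {0, 2, 3, 4, 6}
Tree: B1–B2, B1–B3
Each bag holds 5 vertices, so the decomposition has width 4, which upper-bounds the treewidth. On the other hand G contains the 5-clique {1, 3, 4, 5, 6}. A clique must lie in a single bag of any decomposition, so no decomposition can have width below 4. The upper and lower bounds meet at 4, so that is the treewidth.

4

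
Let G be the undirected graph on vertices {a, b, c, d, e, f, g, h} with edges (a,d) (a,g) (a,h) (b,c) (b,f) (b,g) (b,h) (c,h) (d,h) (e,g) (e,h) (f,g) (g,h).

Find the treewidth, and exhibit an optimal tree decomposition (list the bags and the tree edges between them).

Treewidth 2.
One optimal decomposition is:
Bags: B1 = {a, g, h}  B2 = {a, d, h}  B3 = {b, g, h}  B4 = {e, g, h}  B5 = {b, f, g}  B6 = {b, c, h}
Tree: B1–B2, B1–B3, B1–B4, B3–B5, B3–B6

Every bag has size at most 3, so the width is 3 − 1 = 2 and tw(G) ≤ 2. For the lower bound, the 3 vertices {a, d, h} are pairwise adjacent, and any tree decomposition puts a clique entirely inside one bag — forcing width ≥ 2. Hence tw(G) = 2 exactly.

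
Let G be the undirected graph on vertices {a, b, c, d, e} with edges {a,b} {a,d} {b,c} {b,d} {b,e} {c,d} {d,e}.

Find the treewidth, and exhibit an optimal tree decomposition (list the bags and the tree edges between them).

The largest bag has 3 vertices, giving width 2; this decomposition certifies tw(G) ≤ 2. Conversely, {b, d, e} is a clique of size 3, and the vertices of any clique must share a bag in every tree decomposition; so some bag has ≥ 3 vertices and tw(G) ≥ 2. Hence tw(G) = 2 exactly.

Treewidth 2.
Bags: B1 = {b, c, d}  B2 = {a, b, d}  B3 = {b, d, e}
Tree: B1–B2, B1–B3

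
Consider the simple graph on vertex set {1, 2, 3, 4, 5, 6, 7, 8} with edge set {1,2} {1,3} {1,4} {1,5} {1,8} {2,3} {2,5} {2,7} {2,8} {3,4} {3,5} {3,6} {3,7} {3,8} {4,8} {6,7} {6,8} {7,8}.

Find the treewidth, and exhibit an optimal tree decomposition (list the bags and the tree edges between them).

Treewidth 3.
Bags: B1 = {1, 2, 3, 8}  B2 = {1, 3, 4, 8}  B3 = {2, 3, 7, 8}  B4 = {3, 6, 7, 8}  B5 = {1, 2, 3, 5}
Tree: B1–B2, B1–B3, B3–B4, B1–B5

Each bag holds 4 vertices, so the decomposition has width 3, which upper-bounds the treewidth. Conversely, {1, 2, 3, 8} is a clique of size 4, and the vertices of any clique must share a bag in every tree decomposition; so some bag has ≥ 4 vertices and tw(G) ≥ 3. Therefore the treewidth is 3.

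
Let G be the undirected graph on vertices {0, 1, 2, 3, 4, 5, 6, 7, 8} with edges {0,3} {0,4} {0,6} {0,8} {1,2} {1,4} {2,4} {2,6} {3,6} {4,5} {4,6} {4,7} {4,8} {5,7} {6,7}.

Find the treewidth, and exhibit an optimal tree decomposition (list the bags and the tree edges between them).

Treewidth 2.
Bags: B1 = {4, 6, 7}  B2 = {0, 4, 6}  B3 = {4, 5, 7}  B4 = {2, 4, 6}  B5 = {0, 3, 6}  B6 = {0, 4, 8}  B7 = {1, 2, 4}
Tree: B1–B2, B1–B3, B1–B4, B2–B5, B2–B6, B4–B7

Every bag has size at most 3, so the width is 3 − 1 = 2 and tw(G) ≤ 2. Conversely, {0, 3, 6} is a clique of size 3, and the vertices of any clique must share a bag in every tree decomposition; so some bag has ≥ 3 vertices and tw(G) ≥ 2. Therefore the treewidth is 2.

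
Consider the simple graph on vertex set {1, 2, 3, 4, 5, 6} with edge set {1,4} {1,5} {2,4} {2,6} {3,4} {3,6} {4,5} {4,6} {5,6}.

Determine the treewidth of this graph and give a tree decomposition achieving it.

Each bag holds 3 vertices, so the decomposition has width 2, which upper-bounds the treewidth. Conversely, {1, 4, 5} is a clique of size 3, and the vertices of any clique must share a bag in every tree decomposition; so some bag has ≥ 3 vertices and tw(G) ≥ 2. The upper and lower bounds meet at 2, so that is the treewidth.

Treewidth 2.
One such decomposition:
Bags: B1 = {2, 4, 6}  B2 = {4, 5, 6}  B3 = {1, 4, 5}  B4 = {3, 4, 6}
Tree: B1–B2, B2–B3, B2–B4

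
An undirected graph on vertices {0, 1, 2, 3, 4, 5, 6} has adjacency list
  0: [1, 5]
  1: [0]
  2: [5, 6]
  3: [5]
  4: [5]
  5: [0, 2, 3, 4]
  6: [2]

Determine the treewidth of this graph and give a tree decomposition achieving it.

The largest bag has 2 vertices, giving width 1; this decomposition certifies tw(G) ≤ 1. Since G has at least one edge (e.g. 1–0), it is not an edgeless graph, so tw(G) ≥ 1. The upper and lower bounds meet at 1, so that is the treewidth.

Treewidth 1.
One such decomposition:
Bags: B1 = {0, 1}  B2 = {0, 5}  B3 = {2, 5}  B4 = {4, 5}  B5 = {3, 5}  B6 = {2, 6}
Tree: B1–B2, B2–B3, B3–B4, B3–B5, B3–B6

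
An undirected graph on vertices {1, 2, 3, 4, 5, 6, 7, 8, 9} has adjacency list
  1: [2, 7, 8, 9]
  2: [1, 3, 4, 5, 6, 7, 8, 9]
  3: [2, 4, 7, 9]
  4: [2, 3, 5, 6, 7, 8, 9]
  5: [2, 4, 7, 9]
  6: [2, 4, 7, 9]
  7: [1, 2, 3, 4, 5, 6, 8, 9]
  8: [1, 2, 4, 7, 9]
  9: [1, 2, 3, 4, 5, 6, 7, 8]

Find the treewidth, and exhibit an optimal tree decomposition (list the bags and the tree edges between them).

Every bag has size at most 5, so the width is 5 − 1 = 4 and tw(G) ≤ 4. Conversely, {1, 2, 7, 8, 9} is a clique of size 5, and the vertices of any clique must share a bag in every tree decomposition; so some bag has ≥ 5 vertices and tw(G) ≥ 4. Therefore the treewidth is 4.

Treewidth 4.
One such decomposition:
Bags: B1 = {2, 4, 7, 8, 9}  B2 = {1, 2, 7, 8, 9}  B3 = {2, 4, 5, 7, 9}  B4 = {2, 3, 4, 7, 9}  B5 = {2, 4, 6, 7, 9}
Tree: B1–B2, B1–B3, B3–B4, B4–B5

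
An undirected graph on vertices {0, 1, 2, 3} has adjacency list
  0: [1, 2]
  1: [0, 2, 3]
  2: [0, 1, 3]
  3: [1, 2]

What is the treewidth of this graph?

A width-2 tree decomposition is:
Bags: B1 = {0, 1, 2}  B2 = {1, 2, 3}
Tree: B1–B2
The largest bag has 3 vertices, giving width 2; this decomposition certifies tw(G) ≤ 2. Conversely, {0, 1, 2} is a clique of size 3, and the vertices of any clique must share a bag in every tree decomposition; so some bag has ≥ 3 vertices and tw(G) ≥ 2. The upper and lower bounds meet at 2, so that is the treewidth.

2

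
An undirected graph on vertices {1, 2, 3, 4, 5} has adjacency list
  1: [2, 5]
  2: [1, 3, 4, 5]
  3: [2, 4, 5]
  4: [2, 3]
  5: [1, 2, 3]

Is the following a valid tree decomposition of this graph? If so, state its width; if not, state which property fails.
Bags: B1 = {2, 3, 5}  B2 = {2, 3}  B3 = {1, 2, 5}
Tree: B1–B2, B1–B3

A tree decomposition must satisfy three properties: every vertex lies in some bag; for every edge, both endpoints lie together in some bag; and for every vertex, the bags containing it form a connected subtree. Here vertex 4 appears in no bag, so the decomposition is invalid.

No — vertex 4 appears in no bag.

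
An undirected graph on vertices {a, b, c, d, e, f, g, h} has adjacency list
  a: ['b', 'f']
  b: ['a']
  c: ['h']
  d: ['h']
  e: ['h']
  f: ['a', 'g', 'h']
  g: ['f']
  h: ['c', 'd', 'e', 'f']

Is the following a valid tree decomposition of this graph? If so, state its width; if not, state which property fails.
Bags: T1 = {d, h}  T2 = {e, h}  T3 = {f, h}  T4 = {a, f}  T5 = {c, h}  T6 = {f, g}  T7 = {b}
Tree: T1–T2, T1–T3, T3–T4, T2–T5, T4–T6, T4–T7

A tree decomposition must satisfy three properties: every vertex lies in some bag; for every edge, both endpoints lie together in some bag; and for every vertex, the bags containing it form a connected subtree. Here edge (a,b) lies in no bag, so the decomposition is invalid.

No — edge (a,b) lies in no bag.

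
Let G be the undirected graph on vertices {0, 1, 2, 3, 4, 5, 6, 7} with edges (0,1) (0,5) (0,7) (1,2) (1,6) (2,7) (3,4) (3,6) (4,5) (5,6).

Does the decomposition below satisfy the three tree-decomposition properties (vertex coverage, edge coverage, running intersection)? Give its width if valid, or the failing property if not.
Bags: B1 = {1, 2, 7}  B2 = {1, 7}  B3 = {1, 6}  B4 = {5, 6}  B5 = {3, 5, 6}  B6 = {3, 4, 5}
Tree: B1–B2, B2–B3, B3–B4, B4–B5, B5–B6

No — vertex 0 appears in no bag.

A tree decomposition must satisfy three properties: every vertex lies in some bag; for every edge, both endpoints lie together in some bag; and for every vertex, the bags containing it form a connected subtree. Here vertex 0 appears in no bag, so the decomposition is invalid.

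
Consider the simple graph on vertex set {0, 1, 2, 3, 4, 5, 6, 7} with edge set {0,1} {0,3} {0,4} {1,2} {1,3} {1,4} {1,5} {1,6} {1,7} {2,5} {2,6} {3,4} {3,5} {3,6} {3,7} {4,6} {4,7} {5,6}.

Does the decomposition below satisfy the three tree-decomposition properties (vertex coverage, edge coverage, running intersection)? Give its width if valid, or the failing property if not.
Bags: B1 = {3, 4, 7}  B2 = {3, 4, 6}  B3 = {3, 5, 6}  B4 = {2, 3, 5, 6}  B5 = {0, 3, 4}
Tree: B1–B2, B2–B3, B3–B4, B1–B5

No — vertex 1 appears in no bag.

A tree decomposition must satisfy three properties: every vertex lies in some bag; for every edge, both endpoints lie together in some bag; and for every vertex, the bags containing it form a connected subtree. Here vertex 1 appears in no bag, so the decomposition is invalid.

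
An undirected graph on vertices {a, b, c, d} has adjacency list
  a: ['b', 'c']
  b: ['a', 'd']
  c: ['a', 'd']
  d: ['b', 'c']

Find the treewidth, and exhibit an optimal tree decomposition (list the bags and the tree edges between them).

Each bag holds 3 vertices, so the decomposition has width 2, which upper-bounds the treewidth. Since a–b–d–c–a is a cycle in G, G is not acyclic. Forests are exactly the graphs of treewidth ≤ 1, so tw(G) ≥ 2. Hence tw(G) = 2 exactly.

Treewidth 2.
One such decomposition:
Bags: B1 = {a, b, d}  B2 = {a, c, d}
Tree: B1–B2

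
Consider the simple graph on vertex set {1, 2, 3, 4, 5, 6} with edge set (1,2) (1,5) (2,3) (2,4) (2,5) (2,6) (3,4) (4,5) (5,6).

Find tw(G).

2

A width-2 tree decomposition is:
Bags: B1 = {2, 4, 5}  B2 = {2, 3, 4}  B3 = {2, 5, 6}  B4 = {1, 2, 5}
Tree: B1–B2, B1–B3, B1–B4
The largest bag has 3 vertices, giving width 2; this decomposition certifies tw(G) ≤ 2. On the other hand G contains the 3-clique {2, 3, 4}. A clique must lie in a single bag of any decomposition, so no decomposition can have width below 2. Hence tw(G) = 2 exactly.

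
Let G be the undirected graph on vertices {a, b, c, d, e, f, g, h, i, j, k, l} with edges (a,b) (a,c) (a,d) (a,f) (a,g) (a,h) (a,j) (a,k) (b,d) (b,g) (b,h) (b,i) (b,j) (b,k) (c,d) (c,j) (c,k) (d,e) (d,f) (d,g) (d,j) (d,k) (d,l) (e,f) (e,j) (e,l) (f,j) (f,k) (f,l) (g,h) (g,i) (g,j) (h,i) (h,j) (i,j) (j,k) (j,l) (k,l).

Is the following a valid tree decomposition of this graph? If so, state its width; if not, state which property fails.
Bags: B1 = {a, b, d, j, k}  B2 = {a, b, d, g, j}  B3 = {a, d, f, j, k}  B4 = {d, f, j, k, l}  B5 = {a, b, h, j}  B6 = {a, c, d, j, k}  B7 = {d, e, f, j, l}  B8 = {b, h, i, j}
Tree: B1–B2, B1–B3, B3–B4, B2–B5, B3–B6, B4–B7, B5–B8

No — edge (g,h) lies in no bag.

A tree decomposition must satisfy three properties: every vertex lies in some bag; for every edge, both endpoints lie together in some bag; and for every vertex, the bags containing it form a connected subtree. Here edge (g,h) lies in no bag, so the decomposition is invalid.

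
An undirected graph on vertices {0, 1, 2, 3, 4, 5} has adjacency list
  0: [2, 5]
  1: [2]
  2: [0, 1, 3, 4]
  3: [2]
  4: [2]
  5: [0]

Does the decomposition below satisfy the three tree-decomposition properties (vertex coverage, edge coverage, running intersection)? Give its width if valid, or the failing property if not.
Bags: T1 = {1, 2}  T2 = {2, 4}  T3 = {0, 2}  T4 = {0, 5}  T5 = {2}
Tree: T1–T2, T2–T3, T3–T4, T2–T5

No — vertex 3 appears in no bag.

A tree decomposition must satisfy three properties: every vertex lies in some bag; for every edge, both endpoints lie together in some bag; and for every vertex, the bags containing it form a connected subtree. Here vertex 3 appears in no bag, so the decomposition is invalid.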